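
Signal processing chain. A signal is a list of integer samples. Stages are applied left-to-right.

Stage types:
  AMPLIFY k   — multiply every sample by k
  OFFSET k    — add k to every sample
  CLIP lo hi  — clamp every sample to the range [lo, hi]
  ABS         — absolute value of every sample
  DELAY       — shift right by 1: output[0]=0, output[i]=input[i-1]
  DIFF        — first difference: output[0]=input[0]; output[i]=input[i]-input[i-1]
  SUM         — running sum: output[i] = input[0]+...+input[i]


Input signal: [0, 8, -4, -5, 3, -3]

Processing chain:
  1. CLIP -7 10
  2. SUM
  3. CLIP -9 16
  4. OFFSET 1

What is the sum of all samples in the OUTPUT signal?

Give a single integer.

Input: [0, 8, -4, -5, 3, -3]
Stage 1 (CLIP -7 10): clip(0,-7,10)=0, clip(8,-7,10)=8, clip(-4,-7,10)=-4, clip(-5,-7,10)=-5, clip(3,-7,10)=3, clip(-3,-7,10)=-3 -> [0, 8, -4, -5, 3, -3]
Stage 2 (SUM): sum[0..0]=0, sum[0..1]=8, sum[0..2]=4, sum[0..3]=-1, sum[0..4]=2, sum[0..5]=-1 -> [0, 8, 4, -1, 2, -1]
Stage 3 (CLIP -9 16): clip(0,-9,16)=0, clip(8,-9,16)=8, clip(4,-9,16)=4, clip(-1,-9,16)=-1, clip(2,-9,16)=2, clip(-1,-9,16)=-1 -> [0, 8, 4, -1, 2, -1]
Stage 4 (OFFSET 1): 0+1=1, 8+1=9, 4+1=5, -1+1=0, 2+1=3, -1+1=0 -> [1, 9, 5, 0, 3, 0]
Output sum: 18

Answer: 18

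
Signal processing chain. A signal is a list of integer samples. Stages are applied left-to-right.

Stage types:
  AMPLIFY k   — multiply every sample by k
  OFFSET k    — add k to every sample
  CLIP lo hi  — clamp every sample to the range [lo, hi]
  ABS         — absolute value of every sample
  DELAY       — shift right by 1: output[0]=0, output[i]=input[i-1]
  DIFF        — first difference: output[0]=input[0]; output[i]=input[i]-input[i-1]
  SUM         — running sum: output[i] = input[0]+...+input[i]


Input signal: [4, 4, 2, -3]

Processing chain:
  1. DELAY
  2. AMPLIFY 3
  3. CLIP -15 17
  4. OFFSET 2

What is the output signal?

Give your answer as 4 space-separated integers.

Input: [4, 4, 2, -3]
Stage 1 (DELAY): [0, 4, 4, 2] = [0, 4, 4, 2] -> [0, 4, 4, 2]
Stage 2 (AMPLIFY 3): 0*3=0, 4*3=12, 4*3=12, 2*3=6 -> [0, 12, 12, 6]
Stage 3 (CLIP -15 17): clip(0,-15,17)=0, clip(12,-15,17)=12, clip(12,-15,17)=12, clip(6,-15,17)=6 -> [0, 12, 12, 6]
Stage 4 (OFFSET 2): 0+2=2, 12+2=14, 12+2=14, 6+2=8 -> [2, 14, 14, 8]

Answer: 2 14 14 8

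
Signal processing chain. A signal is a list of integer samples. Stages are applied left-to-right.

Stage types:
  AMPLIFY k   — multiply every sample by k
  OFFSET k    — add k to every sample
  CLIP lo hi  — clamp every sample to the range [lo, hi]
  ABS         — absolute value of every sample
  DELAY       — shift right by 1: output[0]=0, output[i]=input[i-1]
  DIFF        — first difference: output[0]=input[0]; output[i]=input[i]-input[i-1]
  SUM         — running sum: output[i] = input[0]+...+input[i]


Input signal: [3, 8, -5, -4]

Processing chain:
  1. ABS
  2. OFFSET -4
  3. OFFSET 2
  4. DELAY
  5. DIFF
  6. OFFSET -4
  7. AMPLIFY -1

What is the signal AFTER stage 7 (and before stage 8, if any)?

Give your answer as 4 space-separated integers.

Answer: 4 3 -1 7

Derivation:
Input: [3, 8, -5, -4]
Stage 1 (ABS): |3|=3, |8|=8, |-5|=5, |-4|=4 -> [3, 8, 5, 4]
Stage 2 (OFFSET -4): 3+-4=-1, 8+-4=4, 5+-4=1, 4+-4=0 -> [-1, 4, 1, 0]
Stage 3 (OFFSET 2): -1+2=1, 4+2=6, 1+2=3, 0+2=2 -> [1, 6, 3, 2]
Stage 4 (DELAY): [0, 1, 6, 3] = [0, 1, 6, 3] -> [0, 1, 6, 3]
Stage 5 (DIFF): s[0]=0, 1-0=1, 6-1=5, 3-6=-3 -> [0, 1, 5, -3]
Stage 6 (OFFSET -4): 0+-4=-4, 1+-4=-3, 5+-4=1, -3+-4=-7 -> [-4, -3, 1, -7]
Stage 7 (AMPLIFY -1): -4*-1=4, -3*-1=3, 1*-1=-1, -7*-1=7 -> [4, 3, -1, 7]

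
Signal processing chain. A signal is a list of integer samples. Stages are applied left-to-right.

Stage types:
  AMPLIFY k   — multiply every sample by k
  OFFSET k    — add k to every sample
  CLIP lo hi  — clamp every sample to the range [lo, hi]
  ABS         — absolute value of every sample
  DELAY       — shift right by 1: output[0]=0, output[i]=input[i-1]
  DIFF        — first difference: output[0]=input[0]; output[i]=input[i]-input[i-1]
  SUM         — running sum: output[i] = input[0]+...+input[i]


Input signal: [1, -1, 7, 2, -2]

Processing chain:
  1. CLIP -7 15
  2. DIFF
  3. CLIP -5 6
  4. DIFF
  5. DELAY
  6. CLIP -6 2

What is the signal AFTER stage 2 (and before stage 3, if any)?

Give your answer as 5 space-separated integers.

Input: [1, -1, 7, 2, -2]
Stage 1 (CLIP -7 15): clip(1,-7,15)=1, clip(-1,-7,15)=-1, clip(7,-7,15)=7, clip(2,-7,15)=2, clip(-2,-7,15)=-2 -> [1, -1, 7, 2, -2]
Stage 2 (DIFF): s[0]=1, -1-1=-2, 7--1=8, 2-7=-5, -2-2=-4 -> [1, -2, 8, -5, -4]

Answer: 1 -2 8 -5 -4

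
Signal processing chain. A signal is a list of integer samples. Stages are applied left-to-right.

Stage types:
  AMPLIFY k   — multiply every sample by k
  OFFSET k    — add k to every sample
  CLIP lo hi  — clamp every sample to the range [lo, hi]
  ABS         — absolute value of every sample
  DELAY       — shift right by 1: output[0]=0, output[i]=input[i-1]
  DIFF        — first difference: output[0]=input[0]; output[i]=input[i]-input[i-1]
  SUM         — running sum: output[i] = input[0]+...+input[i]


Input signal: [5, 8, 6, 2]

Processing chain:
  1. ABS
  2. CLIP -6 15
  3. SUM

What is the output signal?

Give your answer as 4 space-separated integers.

Answer: 5 13 19 21

Derivation:
Input: [5, 8, 6, 2]
Stage 1 (ABS): |5|=5, |8|=8, |6|=6, |2|=2 -> [5, 8, 6, 2]
Stage 2 (CLIP -6 15): clip(5,-6,15)=5, clip(8,-6,15)=8, clip(6,-6,15)=6, clip(2,-6,15)=2 -> [5, 8, 6, 2]
Stage 3 (SUM): sum[0..0]=5, sum[0..1]=13, sum[0..2]=19, sum[0..3]=21 -> [5, 13, 19, 21]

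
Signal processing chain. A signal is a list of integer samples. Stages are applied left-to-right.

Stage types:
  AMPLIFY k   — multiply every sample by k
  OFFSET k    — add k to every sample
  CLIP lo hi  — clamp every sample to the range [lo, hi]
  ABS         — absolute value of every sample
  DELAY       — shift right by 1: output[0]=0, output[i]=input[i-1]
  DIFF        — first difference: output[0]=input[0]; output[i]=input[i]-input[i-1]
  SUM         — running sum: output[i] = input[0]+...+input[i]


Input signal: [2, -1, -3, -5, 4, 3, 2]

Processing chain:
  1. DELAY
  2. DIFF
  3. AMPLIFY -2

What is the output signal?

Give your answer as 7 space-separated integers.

Input: [2, -1, -3, -5, 4, 3, 2]
Stage 1 (DELAY): [0, 2, -1, -3, -5, 4, 3] = [0, 2, -1, -3, -5, 4, 3] -> [0, 2, -1, -3, -5, 4, 3]
Stage 2 (DIFF): s[0]=0, 2-0=2, -1-2=-3, -3--1=-2, -5--3=-2, 4--5=9, 3-4=-1 -> [0, 2, -3, -2, -2, 9, -1]
Stage 3 (AMPLIFY -2): 0*-2=0, 2*-2=-4, -3*-2=6, -2*-2=4, -2*-2=4, 9*-2=-18, -1*-2=2 -> [0, -4, 6, 4, 4, -18, 2]

Answer: 0 -4 6 4 4 -18 2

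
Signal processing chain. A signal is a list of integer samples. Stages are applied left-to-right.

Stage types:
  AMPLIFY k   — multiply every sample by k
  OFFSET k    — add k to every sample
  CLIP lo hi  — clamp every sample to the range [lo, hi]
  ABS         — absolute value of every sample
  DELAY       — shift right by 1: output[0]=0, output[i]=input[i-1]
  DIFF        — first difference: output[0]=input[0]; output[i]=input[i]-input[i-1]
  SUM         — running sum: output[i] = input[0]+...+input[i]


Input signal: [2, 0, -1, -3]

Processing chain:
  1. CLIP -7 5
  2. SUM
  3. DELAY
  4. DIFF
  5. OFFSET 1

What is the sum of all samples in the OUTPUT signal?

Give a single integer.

Input: [2, 0, -1, -3]
Stage 1 (CLIP -7 5): clip(2,-7,5)=2, clip(0,-7,5)=0, clip(-1,-7,5)=-1, clip(-3,-7,5)=-3 -> [2, 0, -1, -3]
Stage 2 (SUM): sum[0..0]=2, sum[0..1]=2, sum[0..2]=1, sum[0..3]=-2 -> [2, 2, 1, -2]
Stage 3 (DELAY): [0, 2, 2, 1] = [0, 2, 2, 1] -> [0, 2, 2, 1]
Stage 4 (DIFF): s[0]=0, 2-0=2, 2-2=0, 1-2=-1 -> [0, 2, 0, -1]
Stage 5 (OFFSET 1): 0+1=1, 2+1=3, 0+1=1, -1+1=0 -> [1, 3, 1, 0]
Output sum: 5

Answer: 5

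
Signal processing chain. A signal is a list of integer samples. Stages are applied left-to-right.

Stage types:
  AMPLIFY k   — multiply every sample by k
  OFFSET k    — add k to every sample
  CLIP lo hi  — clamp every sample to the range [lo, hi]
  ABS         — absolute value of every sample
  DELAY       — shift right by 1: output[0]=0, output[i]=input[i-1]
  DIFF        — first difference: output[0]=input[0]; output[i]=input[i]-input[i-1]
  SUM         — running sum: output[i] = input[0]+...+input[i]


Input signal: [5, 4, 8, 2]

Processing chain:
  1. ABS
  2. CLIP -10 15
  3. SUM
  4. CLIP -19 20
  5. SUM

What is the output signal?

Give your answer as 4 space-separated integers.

Input: [5, 4, 8, 2]
Stage 1 (ABS): |5|=5, |4|=4, |8|=8, |2|=2 -> [5, 4, 8, 2]
Stage 2 (CLIP -10 15): clip(5,-10,15)=5, clip(4,-10,15)=4, clip(8,-10,15)=8, clip(2,-10,15)=2 -> [5, 4, 8, 2]
Stage 3 (SUM): sum[0..0]=5, sum[0..1]=9, sum[0..2]=17, sum[0..3]=19 -> [5, 9, 17, 19]
Stage 4 (CLIP -19 20): clip(5,-19,20)=5, clip(9,-19,20)=9, clip(17,-19,20)=17, clip(19,-19,20)=19 -> [5, 9, 17, 19]
Stage 5 (SUM): sum[0..0]=5, sum[0..1]=14, sum[0..2]=31, sum[0..3]=50 -> [5, 14, 31, 50]

Answer: 5 14 31 50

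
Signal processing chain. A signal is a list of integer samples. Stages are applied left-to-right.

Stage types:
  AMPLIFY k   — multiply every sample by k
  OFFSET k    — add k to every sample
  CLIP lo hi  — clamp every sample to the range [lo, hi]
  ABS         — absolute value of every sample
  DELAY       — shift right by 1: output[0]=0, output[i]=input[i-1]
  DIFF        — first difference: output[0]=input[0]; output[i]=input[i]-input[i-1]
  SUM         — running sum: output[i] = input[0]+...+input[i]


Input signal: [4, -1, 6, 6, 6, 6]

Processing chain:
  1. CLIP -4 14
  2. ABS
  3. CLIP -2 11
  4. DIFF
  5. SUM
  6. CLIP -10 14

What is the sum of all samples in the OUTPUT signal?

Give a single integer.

Input: [4, -1, 6, 6, 6, 6]
Stage 1 (CLIP -4 14): clip(4,-4,14)=4, clip(-1,-4,14)=-1, clip(6,-4,14)=6, clip(6,-4,14)=6, clip(6,-4,14)=6, clip(6,-4,14)=6 -> [4, -1, 6, 6, 6, 6]
Stage 2 (ABS): |4|=4, |-1|=1, |6|=6, |6|=6, |6|=6, |6|=6 -> [4, 1, 6, 6, 6, 6]
Stage 3 (CLIP -2 11): clip(4,-2,11)=4, clip(1,-2,11)=1, clip(6,-2,11)=6, clip(6,-2,11)=6, clip(6,-2,11)=6, clip(6,-2,11)=6 -> [4, 1, 6, 6, 6, 6]
Stage 4 (DIFF): s[0]=4, 1-4=-3, 6-1=5, 6-6=0, 6-6=0, 6-6=0 -> [4, -3, 5, 0, 0, 0]
Stage 5 (SUM): sum[0..0]=4, sum[0..1]=1, sum[0..2]=6, sum[0..3]=6, sum[0..4]=6, sum[0..5]=6 -> [4, 1, 6, 6, 6, 6]
Stage 6 (CLIP -10 14): clip(4,-10,14)=4, clip(1,-10,14)=1, clip(6,-10,14)=6, clip(6,-10,14)=6, clip(6,-10,14)=6, clip(6,-10,14)=6 -> [4, 1, 6, 6, 6, 6]
Output sum: 29

Answer: 29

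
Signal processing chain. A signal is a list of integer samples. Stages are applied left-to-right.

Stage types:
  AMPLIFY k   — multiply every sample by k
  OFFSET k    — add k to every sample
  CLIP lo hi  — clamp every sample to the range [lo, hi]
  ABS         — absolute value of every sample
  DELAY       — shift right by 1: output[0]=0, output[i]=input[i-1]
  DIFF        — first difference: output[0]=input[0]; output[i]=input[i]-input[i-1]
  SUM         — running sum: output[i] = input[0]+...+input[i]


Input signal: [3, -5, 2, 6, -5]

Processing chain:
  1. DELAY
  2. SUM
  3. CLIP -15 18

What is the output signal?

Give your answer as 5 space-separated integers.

Answer: 0 3 -2 0 6

Derivation:
Input: [3, -5, 2, 6, -5]
Stage 1 (DELAY): [0, 3, -5, 2, 6] = [0, 3, -5, 2, 6] -> [0, 3, -5, 2, 6]
Stage 2 (SUM): sum[0..0]=0, sum[0..1]=3, sum[0..2]=-2, sum[0..3]=0, sum[0..4]=6 -> [0, 3, -2, 0, 6]
Stage 3 (CLIP -15 18): clip(0,-15,18)=0, clip(3,-15,18)=3, clip(-2,-15,18)=-2, clip(0,-15,18)=0, clip(6,-15,18)=6 -> [0, 3, -2, 0, 6]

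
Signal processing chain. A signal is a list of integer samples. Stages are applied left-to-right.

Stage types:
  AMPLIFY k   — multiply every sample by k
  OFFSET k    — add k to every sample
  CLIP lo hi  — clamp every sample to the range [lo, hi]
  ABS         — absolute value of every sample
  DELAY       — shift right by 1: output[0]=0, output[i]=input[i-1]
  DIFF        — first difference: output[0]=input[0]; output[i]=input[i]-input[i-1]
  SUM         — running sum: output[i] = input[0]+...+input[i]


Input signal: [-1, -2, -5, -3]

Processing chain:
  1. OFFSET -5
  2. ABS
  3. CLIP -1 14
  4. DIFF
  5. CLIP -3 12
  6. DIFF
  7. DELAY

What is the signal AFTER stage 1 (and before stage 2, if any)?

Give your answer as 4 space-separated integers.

Answer: -6 -7 -10 -8

Derivation:
Input: [-1, -2, -5, -3]
Stage 1 (OFFSET -5): -1+-5=-6, -2+-5=-7, -5+-5=-10, -3+-5=-8 -> [-6, -7, -10, -8]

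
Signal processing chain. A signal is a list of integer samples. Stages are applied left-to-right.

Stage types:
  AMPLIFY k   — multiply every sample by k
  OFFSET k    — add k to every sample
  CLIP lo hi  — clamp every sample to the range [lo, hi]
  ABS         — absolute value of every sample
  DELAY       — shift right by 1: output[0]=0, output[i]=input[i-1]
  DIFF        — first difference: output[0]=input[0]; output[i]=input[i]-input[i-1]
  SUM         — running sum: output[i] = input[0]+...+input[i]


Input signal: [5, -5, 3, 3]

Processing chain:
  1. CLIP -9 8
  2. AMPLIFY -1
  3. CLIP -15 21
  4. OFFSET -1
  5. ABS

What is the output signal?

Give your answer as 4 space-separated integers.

Input: [5, -5, 3, 3]
Stage 1 (CLIP -9 8): clip(5,-9,8)=5, clip(-5,-9,8)=-5, clip(3,-9,8)=3, clip(3,-9,8)=3 -> [5, -5, 3, 3]
Stage 2 (AMPLIFY -1): 5*-1=-5, -5*-1=5, 3*-1=-3, 3*-1=-3 -> [-5, 5, -3, -3]
Stage 3 (CLIP -15 21): clip(-5,-15,21)=-5, clip(5,-15,21)=5, clip(-3,-15,21)=-3, clip(-3,-15,21)=-3 -> [-5, 5, -3, -3]
Stage 4 (OFFSET -1): -5+-1=-6, 5+-1=4, -3+-1=-4, -3+-1=-4 -> [-6, 4, -4, -4]
Stage 5 (ABS): |-6|=6, |4|=4, |-4|=4, |-4|=4 -> [6, 4, 4, 4]

Answer: 6 4 4 4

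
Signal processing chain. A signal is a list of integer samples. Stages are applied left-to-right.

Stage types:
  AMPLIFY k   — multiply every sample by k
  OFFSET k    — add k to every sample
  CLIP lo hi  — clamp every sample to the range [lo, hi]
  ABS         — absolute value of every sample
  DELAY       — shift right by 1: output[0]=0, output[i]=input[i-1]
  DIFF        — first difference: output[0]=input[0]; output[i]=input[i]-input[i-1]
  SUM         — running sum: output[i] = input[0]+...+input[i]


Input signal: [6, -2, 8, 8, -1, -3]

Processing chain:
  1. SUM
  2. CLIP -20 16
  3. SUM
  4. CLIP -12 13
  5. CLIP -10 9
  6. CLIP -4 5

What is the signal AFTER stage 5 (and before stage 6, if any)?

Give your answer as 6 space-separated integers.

Answer: 6 9 9 9 9 9

Derivation:
Input: [6, -2, 8, 8, -1, -3]
Stage 1 (SUM): sum[0..0]=6, sum[0..1]=4, sum[0..2]=12, sum[0..3]=20, sum[0..4]=19, sum[0..5]=16 -> [6, 4, 12, 20, 19, 16]
Stage 2 (CLIP -20 16): clip(6,-20,16)=6, clip(4,-20,16)=4, clip(12,-20,16)=12, clip(20,-20,16)=16, clip(19,-20,16)=16, clip(16,-20,16)=16 -> [6, 4, 12, 16, 16, 16]
Stage 3 (SUM): sum[0..0]=6, sum[0..1]=10, sum[0..2]=22, sum[0..3]=38, sum[0..4]=54, sum[0..5]=70 -> [6, 10, 22, 38, 54, 70]
Stage 4 (CLIP -12 13): clip(6,-12,13)=6, clip(10,-12,13)=10, clip(22,-12,13)=13, clip(38,-12,13)=13, clip(54,-12,13)=13, clip(70,-12,13)=13 -> [6, 10, 13, 13, 13, 13]
Stage 5 (CLIP -10 9): clip(6,-10,9)=6, clip(10,-10,9)=9, clip(13,-10,9)=9, clip(13,-10,9)=9, clip(13,-10,9)=9, clip(13,-10,9)=9 -> [6, 9, 9, 9, 9, 9]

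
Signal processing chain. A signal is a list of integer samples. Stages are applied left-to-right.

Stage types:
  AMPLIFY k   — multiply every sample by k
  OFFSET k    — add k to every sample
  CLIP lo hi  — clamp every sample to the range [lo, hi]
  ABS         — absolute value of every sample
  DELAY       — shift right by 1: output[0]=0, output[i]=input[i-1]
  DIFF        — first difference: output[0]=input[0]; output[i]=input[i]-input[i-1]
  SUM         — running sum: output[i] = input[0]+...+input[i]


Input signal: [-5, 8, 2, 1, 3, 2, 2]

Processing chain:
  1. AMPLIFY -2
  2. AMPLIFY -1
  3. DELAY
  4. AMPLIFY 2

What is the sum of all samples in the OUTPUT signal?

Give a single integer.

Input: [-5, 8, 2, 1, 3, 2, 2]
Stage 1 (AMPLIFY -2): -5*-2=10, 8*-2=-16, 2*-2=-4, 1*-2=-2, 3*-2=-6, 2*-2=-4, 2*-2=-4 -> [10, -16, -4, -2, -6, -4, -4]
Stage 2 (AMPLIFY -1): 10*-1=-10, -16*-1=16, -4*-1=4, -2*-1=2, -6*-1=6, -4*-1=4, -4*-1=4 -> [-10, 16, 4, 2, 6, 4, 4]
Stage 3 (DELAY): [0, -10, 16, 4, 2, 6, 4] = [0, -10, 16, 4, 2, 6, 4] -> [0, -10, 16, 4, 2, 6, 4]
Stage 4 (AMPLIFY 2): 0*2=0, -10*2=-20, 16*2=32, 4*2=8, 2*2=4, 6*2=12, 4*2=8 -> [0, -20, 32, 8, 4, 12, 8]
Output sum: 44

Answer: 44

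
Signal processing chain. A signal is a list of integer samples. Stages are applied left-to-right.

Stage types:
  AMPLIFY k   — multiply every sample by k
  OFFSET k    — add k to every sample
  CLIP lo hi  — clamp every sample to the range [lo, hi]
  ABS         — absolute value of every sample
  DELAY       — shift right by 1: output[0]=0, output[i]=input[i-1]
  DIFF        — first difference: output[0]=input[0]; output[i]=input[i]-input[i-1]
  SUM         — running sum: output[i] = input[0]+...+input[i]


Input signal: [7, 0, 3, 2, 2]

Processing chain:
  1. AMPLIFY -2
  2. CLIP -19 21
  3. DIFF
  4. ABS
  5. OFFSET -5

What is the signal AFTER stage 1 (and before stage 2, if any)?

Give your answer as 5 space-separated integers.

Answer: -14 0 -6 -4 -4

Derivation:
Input: [7, 0, 3, 2, 2]
Stage 1 (AMPLIFY -2): 7*-2=-14, 0*-2=0, 3*-2=-6, 2*-2=-4, 2*-2=-4 -> [-14, 0, -6, -4, -4]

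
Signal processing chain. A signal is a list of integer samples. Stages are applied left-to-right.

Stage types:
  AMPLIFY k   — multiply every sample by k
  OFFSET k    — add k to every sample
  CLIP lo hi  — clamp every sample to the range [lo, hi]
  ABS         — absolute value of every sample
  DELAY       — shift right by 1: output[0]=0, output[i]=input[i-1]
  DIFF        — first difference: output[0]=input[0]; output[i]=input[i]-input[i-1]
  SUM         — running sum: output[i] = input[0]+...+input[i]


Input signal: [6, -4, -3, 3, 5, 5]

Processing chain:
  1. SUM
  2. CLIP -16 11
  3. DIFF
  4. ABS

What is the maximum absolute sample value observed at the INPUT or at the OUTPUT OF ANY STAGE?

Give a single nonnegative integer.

Answer: 12

Derivation:
Input: [6, -4, -3, 3, 5, 5] (max |s|=6)
Stage 1 (SUM): sum[0..0]=6, sum[0..1]=2, sum[0..2]=-1, sum[0..3]=2, sum[0..4]=7, sum[0..5]=12 -> [6, 2, -1, 2, 7, 12] (max |s|=12)
Stage 2 (CLIP -16 11): clip(6,-16,11)=6, clip(2,-16,11)=2, clip(-1,-16,11)=-1, clip(2,-16,11)=2, clip(7,-16,11)=7, clip(12,-16,11)=11 -> [6, 2, -1, 2, 7, 11] (max |s|=11)
Stage 3 (DIFF): s[0]=6, 2-6=-4, -1-2=-3, 2--1=3, 7-2=5, 11-7=4 -> [6, -4, -3, 3, 5, 4] (max |s|=6)
Stage 4 (ABS): |6|=6, |-4|=4, |-3|=3, |3|=3, |5|=5, |4|=4 -> [6, 4, 3, 3, 5, 4] (max |s|=6)
Overall max amplitude: 12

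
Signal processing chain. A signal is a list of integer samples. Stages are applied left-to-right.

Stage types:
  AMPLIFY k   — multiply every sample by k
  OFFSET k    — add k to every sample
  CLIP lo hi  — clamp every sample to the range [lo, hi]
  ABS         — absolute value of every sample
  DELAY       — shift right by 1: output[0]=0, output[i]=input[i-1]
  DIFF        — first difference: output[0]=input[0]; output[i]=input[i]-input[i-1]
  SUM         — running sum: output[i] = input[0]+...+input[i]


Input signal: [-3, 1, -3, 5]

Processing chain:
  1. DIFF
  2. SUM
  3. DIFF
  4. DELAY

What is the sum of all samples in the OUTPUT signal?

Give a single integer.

Answer: -3

Derivation:
Input: [-3, 1, -3, 5]
Stage 1 (DIFF): s[0]=-3, 1--3=4, -3-1=-4, 5--3=8 -> [-3, 4, -4, 8]
Stage 2 (SUM): sum[0..0]=-3, sum[0..1]=1, sum[0..2]=-3, sum[0..3]=5 -> [-3, 1, -3, 5]
Stage 3 (DIFF): s[0]=-3, 1--3=4, -3-1=-4, 5--3=8 -> [-3, 4, -4, 8]
Stage 4 (DELAY): [0, -3, 4, -4] = [0, -3, 4, -4] -> [0, -3, 4, -4]
Output sum: -3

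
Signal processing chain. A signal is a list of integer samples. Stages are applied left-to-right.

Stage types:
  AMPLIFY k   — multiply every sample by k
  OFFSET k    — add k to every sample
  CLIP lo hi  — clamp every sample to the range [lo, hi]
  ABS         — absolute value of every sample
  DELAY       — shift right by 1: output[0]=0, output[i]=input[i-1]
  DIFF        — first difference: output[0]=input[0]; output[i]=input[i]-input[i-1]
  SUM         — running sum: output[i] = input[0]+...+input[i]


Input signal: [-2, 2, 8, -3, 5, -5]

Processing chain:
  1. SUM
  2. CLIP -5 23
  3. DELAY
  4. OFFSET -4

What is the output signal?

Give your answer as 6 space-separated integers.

Answer: -4 -6 -4 4 1 6

Derivation:
Input: [-2, 2, 8, -3, 5, -5]
Stage 1 (SUM): sum[0..0]=-2, sum[0..1]=0, sum[0..2]=8, sum[0..3]=5, sum[0..4]=10, sum[0..5]=5 -> [-2, 0, 8, 5, 10, 5]
Stage 2 (CLIP -5 23): clip(-2,-5,23)=-2, clip(0,-5,23)=0, clip(8,-5,23)=8, clip(5,-5,23)=5, clip(10,-5,23)=10, clip(5,-5,23)=5 -> [-2, 0, 8, 5, 10, 5]
Stage 3 (DELAY): [0, -2, 0, 8, 5, 10] = [0, -2, 0, 8, 5, 10] -> [0, -2, 0, 8, 5, 10]
Stage 4 (OFFSET -4): 0+-4=-4, -2+-4=-6, 0+-4=-4, 8+-4=4, 5+-4=1, 10+-4=6 -> [-4, -6, -4, 4, 1, 6]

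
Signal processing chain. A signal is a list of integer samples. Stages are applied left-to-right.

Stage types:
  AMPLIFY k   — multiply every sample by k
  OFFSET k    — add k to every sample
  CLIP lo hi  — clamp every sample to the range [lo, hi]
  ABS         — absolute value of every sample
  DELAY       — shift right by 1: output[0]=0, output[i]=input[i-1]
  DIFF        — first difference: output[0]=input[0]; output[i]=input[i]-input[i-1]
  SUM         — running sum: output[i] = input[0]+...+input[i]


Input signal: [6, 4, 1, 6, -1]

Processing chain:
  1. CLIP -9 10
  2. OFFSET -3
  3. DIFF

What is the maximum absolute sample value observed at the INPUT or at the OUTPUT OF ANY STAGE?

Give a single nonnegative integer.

Input: [6, 4, 1, 6, -1] (max |s|=6)
Stage 1 (CLIP -9 10): clip(6,-9,10)=6, clip(4,-9,10)=4, clip(1,-9,10)=1, clip(6,-9,10)=6, clip(-1,-9,10)=-1 -> [6, 4, 1, 6, -1] (max |s|=6)
Stage 2 (OFFSET -3): 6+-3=3, 4+-3=1, 1+-3=-2, 6+-3=3, -1+-3=-4 -> [3, 1, -2, 3, -4] (max |s|=4)
Stage 3 (DIFF): s[0]=3, 1-3=-2, -2-1=-3, 3--2=5, -4-3=-7 -> [3, -2, -3, 5, -7] (max |s|=7)
Overall max amplitude: 7

Answer: 7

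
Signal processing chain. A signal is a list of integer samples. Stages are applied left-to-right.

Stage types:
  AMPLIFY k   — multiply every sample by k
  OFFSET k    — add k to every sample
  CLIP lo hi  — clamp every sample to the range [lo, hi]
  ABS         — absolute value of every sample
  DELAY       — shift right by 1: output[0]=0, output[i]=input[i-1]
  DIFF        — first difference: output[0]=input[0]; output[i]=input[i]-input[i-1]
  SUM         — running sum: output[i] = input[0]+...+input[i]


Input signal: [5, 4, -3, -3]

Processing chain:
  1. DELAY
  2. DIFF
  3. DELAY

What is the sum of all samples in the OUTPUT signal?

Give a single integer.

Input: [5, 4, -3, -3]
Stage 1 (DELAY): [0, 5, 4, -3] = [0, 5, 4, -3] -> [0, 5, 4, -3]
Stage 2 (DIFF): s[0]=0, 5-0=5, 4-5=-1, -3-4=-7 -> [0, 5, -1, -7]
Stage 3 (DELAY): [0, 0, 5, -1] = [0, 0, 5, -1] -> [0, 0, 5, -1]
Output sum: 4

Answer: 4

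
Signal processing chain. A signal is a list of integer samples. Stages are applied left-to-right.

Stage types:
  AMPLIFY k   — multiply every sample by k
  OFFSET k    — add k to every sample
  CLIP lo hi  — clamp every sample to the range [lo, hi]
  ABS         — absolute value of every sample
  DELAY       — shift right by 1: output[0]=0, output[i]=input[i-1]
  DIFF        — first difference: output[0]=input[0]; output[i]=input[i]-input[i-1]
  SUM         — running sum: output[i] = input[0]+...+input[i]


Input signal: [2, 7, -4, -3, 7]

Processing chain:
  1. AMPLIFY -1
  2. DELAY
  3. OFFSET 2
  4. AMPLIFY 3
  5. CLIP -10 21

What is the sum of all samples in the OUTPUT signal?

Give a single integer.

Answer: 29

Derivation:
Input: [2, 7, -4, -3, 7]
Stage 1 (AMPLIFY -1): 2*-1=-2, 7*-1=-7, -4*-1=4, -3*-1=3, 7*-1=-7 -> [-2, -7, 4, 3, -7]
Stage 2 (DELAY): [0, -2, -7, 4, 3] = [0, -2, -7, 4, 3] -> [0, -2, -7, 4, 3]
Stage 3 (OFFSET 2): 0+2=2, -2+2=0, -7+2=-5, 4+2=6, 3+2=5 -> [2, 0, -5, 6, 5]
Stage 4 (AMPLIFY 3): 2*3=6, 0*3=0, -5*3=-15, 6*3=18, 5*3=15 -> [6, 0, -15, 18, 15]
Stage 5 (CLIP -10 21): clip(6,-10,21)=6, clip(0,-10,21)=0, clip(-15,-10,21)=-10, clip(18,-10,21)=18, clip(15,-10,21)=15 -> [6, 0, -10, 18, 15]
Output sum: 29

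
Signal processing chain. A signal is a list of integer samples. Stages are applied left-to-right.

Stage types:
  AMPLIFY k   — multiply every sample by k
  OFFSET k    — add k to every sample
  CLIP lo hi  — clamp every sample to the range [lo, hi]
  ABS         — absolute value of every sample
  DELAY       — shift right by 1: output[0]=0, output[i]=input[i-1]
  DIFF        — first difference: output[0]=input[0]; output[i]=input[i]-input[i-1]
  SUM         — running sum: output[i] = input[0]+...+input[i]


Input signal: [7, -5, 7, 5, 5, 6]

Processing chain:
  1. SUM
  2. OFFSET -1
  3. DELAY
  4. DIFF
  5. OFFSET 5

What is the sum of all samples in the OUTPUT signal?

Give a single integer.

Answer: 48

Derivation:
Input: [7, -5, 7, 5, 5, 6]
Stage 1 (SUM): sum[0..0]=7, sum[0..1]=2, sum[0..2]=9, sum[0..3]=14, sum[0..4]=19, sum[0..5]=25 -> [7, 2, 9, 14, 19, 25]
Stage 2 (OFFSET -1): 7+-1=6, 2+-1=1, 9+-1=8, 14+-1=13, 19+-1=18, 25+-1=24 -> [6, 1, 8, 13, 18, 24]
Stage 3 (DELAY): [0, 6, 1, 8, 13, 18] = [0, 6, 1, 8, 13, 18] -> [0, 6, 1, 8, 13, 18]
Stage 4 (DIFF): s[0]=0, 6-0=6, 1-6=-5, 8-1=7, 13-8=5, 18-13=5 -> [0, 6, -5, 7, 5, 5]
Stage 5 (OFFSET 5): 0+5=5, 6+5=11, -5+5=0, 7+5=12, 5+5=10, 5+5=10 -> [5, 11, 0, 12, 10, 10]
Output sum: 48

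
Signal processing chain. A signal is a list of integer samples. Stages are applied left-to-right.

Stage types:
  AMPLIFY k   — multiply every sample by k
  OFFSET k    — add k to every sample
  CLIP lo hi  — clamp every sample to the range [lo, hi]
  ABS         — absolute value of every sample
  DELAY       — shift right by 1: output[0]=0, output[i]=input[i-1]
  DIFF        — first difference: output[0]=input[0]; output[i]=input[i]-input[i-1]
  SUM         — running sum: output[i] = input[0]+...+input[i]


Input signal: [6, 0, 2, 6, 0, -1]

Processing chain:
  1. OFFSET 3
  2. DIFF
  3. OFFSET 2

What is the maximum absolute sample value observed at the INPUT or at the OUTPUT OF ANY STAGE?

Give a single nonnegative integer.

Input: [6, 0, 2, 6, 0, -1] (max |s|=6)
Stage 1 (OFFSET 3): 6+3=9, 0+3=3, 2+3=5, 6+3=9, 0+3=3, -1+3=2 -> [9, 3, 5, 9, 3, 2] (max |s|=9)
Stage 2 (DIFF): s[0]=9, 3-9=-6, 5-3=2, 9-5=4, 3-9=-6, 2-3=-1 -> [9, -6, 2, 4, -6, -1] (max |s|=9)
Stage 3 (OFFSET 2): 9+2=11, -6+2=-4, 2+2=4, 4+2=6, -6+2=-4, -1+2=1 -> [11, -4, 4, 6, -4, 1] (max |s|=11)
Overall max amplitude: 11

Answer: 11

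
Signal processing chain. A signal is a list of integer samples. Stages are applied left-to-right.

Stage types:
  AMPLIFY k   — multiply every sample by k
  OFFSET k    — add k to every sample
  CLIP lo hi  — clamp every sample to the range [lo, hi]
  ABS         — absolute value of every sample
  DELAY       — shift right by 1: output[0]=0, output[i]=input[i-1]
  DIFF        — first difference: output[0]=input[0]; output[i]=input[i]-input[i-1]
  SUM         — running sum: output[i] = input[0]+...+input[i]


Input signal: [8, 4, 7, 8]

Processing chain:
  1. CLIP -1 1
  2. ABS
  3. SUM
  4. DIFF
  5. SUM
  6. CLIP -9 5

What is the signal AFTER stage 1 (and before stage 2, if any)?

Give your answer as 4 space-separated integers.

Answer: 1 1 1 1

Derivation:
Input: [8, 4, 7, 8]
Stage 1 (CLIP -1 1): clip(8,-1,1)=1, clip(4,-1,1)=1, clip(7,-1,1)=1, clip(8,-1,1)=1 -> [1, 1, 1, 1]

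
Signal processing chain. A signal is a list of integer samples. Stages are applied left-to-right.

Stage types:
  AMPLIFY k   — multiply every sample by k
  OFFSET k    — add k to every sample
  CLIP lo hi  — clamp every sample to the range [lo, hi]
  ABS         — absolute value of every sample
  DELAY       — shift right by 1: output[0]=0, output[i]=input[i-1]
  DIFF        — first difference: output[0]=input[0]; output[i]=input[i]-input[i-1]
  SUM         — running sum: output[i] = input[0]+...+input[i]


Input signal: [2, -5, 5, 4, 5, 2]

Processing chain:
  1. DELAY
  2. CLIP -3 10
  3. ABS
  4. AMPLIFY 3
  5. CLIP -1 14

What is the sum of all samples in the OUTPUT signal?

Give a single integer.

Input: [2, -5, 5, 4, 5, 2]
Stage 1 (DELAY): [0, 2, -5, 5, 4, 5] = [0, 2, -5, 5, 4, 5] -> [0, 2, -5, 5, 4, 5]
Stage 2 (CLIP -3 10): clip(0,-3,10)=0, clip(2,-3,10)=2, clip(-5,-3,10)=-3, clip(5,-3,10)=5, clip(4,-3,10)=4, clip(5,-3,10)=5 -> [0, 2, -3, 5, 4, 5]
Stage 3 (ABS): |0|=0, |2|=2, |-3|=3, |5|=5, |4|=4, |5|=5 -> [0, 2, 3, 5, 4, 5]
Stage 4 (AMPLIFY 3): 0*3=0, 2*3=6, 3*3=9, 5*3=15, 4*3=12, 5*3=15 -> [0, 6, 9, 15, 12, 15]
Stage 5 (CLIP -1 14): clip(0,-1,14)=0, clip(6,-1,14)=6, clip(9,-1,14)=9, clip(15,-1,14)=14, clip(12,-1,14)=12, clip(15,-1,14)=14 -> [0, 6, 9, 14, 12, 14]
Output sum: 55

Answer: 55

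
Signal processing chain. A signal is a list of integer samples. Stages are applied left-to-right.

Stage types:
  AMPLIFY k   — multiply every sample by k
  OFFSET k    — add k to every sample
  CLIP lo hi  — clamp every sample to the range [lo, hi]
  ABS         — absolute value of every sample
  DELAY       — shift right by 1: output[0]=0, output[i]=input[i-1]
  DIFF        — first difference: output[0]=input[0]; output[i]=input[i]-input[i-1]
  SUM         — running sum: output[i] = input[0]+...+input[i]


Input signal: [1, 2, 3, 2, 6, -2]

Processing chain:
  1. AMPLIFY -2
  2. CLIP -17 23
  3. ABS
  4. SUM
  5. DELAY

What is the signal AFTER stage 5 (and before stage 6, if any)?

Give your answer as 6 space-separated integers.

Answer: 0 2 6 12 16 28

Derivation:
Input: [1, 2, 3, 2, 6, -2]
Stage 1 (AMPLIFY -2): 1*-2=-2, 2*-2=-4, 3*-2=-6, 2*-2=-4, 6*-2=-12, -2*-2=4 -> [-2, -4, -6, -4, -12, 4]
Stage 2 (CLIP -17 23): clip(-2,-17,23)=-2, clip(-4,-17,23)=-4, clip(-6,-17,23)=-6, clip(-4,-17,23)=-4, clip(-12,-17,23)=-12, clip(4,-17,23)=4 -> [-2, -4, -6, -4, -12, 4]
Stage 3 (ABS): |-2|=2, |-4|=4, |-6|=6, |-4|=4, |-12|=12, |4|=4 -> [2, 4, 6, 4, 12, 4]
Stage 4 (SUM): sum[0..0]=2, sum[0..1]=6, sum[0..2]=12, sum[0..3]=16, sum[0..4]=28, sum[0..5]=32 -> [2, 6, 12, 16, 28, 32]
Stage 5 (DELAY): [0, 2, 6, 12, 16, 28] = [0, 2, 6, 12, 16, 28] -> [0, 2, 6, 12, 16, 28]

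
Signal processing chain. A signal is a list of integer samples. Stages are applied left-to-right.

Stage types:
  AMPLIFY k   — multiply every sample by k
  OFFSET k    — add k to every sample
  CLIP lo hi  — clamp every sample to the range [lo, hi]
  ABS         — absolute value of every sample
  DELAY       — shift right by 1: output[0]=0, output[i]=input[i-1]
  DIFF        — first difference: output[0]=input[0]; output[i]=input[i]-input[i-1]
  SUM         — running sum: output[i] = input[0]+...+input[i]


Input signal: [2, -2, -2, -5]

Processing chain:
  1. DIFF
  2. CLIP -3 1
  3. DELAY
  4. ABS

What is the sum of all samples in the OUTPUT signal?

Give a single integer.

Answer: 4

Derivation:
Input: [2, -2, -2, -5]
Stage 1 (DIFF): s[0]=2, -2-2=-4, -2--2=0, -5--2=-3 -> [2, -4, 0, -3]
Stage 2 (CLIP -3 1): clip(2,-3,1)=1, clip(-4,-3,1)=-3, clip(0,-3,1)=0, clip(-3,-3,1)=-3 -> [1, -3, 0, -3]
Stage 3 (DELAY): [0, 1, -3, 0] = [0, 1, -3, 0] -> [0, 1, -3, 0]
Stage 4 (ABS): |0|=0, |1|=1, |-3|=3, |0|=0 -> [0, 1, 3, 0]
Output sum: 4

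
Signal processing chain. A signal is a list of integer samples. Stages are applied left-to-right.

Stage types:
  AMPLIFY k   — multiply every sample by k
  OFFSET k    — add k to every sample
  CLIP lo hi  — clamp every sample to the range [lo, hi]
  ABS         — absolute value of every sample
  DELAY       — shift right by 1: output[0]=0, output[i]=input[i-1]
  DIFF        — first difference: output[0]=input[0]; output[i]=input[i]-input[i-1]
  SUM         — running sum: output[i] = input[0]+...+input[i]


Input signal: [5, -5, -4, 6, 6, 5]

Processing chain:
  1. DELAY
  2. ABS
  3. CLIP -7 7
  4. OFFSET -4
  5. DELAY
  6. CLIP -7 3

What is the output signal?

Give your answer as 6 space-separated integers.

Input: [5, -5, -4, 6, 6, 5]
Stage 1 (DELAY): [0, 5, -5, -4, 6, 6] = [0, 5, -5, -4, 6, 6] -> [0, 5, -5, -4, 6, 6]
Stage 2 (ABS): |0|=0, |5|=5, |-5|=5, |-4|=4, |6|=6, |6|=6 -> [0, 5, 5, 4, 6, 6]
Stage 3 (CLIP -7 7): clip(0,-7,7)=0, clip(5,-7,7)=5, clip(5,-7,7)=5, clip(4,-7,7)=4, clip(6,-7,7)=6, clip(6,-7,7)=6 -> [0, 5, 5, 4, 6, 6]
Stage 4 (OFFSET -4): 0+-4=-4, 5+-4=1, 5+-4=1, 4+-4=0, 6+-4=2, 6+-4=2 -> [-4, 1, 1, 0, 2, 2]
Stage 5 (DELAY): [0, -4, 1, 1, 0, 2] = [0, -4, 1, 1, 0, 2] -> [0, -4, 1, 1, 0, 2]
Stage 6 (CLIP -7 3): clip(0,-7,3)=0, clip(-4,-7,3)=-4, clip(1,-7,3)=1, clip(1,-7,3)=1, clip(0,-7,3)=0, clip(2,-7,3)=2 -> [0, -4, 1, 1, 0, 2]

Answer: 0 -4 1 1 0 2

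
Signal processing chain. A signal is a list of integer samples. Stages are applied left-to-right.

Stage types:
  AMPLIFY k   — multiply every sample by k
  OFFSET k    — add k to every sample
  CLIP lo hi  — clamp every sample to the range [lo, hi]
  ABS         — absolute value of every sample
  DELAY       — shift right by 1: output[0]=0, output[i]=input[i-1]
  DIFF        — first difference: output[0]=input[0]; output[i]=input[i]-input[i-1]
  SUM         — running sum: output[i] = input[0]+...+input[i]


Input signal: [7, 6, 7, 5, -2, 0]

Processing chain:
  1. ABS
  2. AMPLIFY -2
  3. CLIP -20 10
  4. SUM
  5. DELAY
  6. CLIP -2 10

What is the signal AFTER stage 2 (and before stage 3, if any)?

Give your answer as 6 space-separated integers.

Answer: -14 -12 -14 -10 -4 0

Derivation:
Input: [7, 6, 7, 5, -2, 0]
Stage 1 (ABS): |7|=7, |6|=6, |7|=7, |5|=5, |-2|=2, |0|=0 -> [7, 6, 7, 5, 2, 0]
Stage 2 (AMPLIFY -2): 7*-2=-14, 6*-2=-12, 7*-2=-14, 5*-2=-10, 2*-2=-4, 0*-2=0 -> [-14, -12, -14, -10, -4, 0]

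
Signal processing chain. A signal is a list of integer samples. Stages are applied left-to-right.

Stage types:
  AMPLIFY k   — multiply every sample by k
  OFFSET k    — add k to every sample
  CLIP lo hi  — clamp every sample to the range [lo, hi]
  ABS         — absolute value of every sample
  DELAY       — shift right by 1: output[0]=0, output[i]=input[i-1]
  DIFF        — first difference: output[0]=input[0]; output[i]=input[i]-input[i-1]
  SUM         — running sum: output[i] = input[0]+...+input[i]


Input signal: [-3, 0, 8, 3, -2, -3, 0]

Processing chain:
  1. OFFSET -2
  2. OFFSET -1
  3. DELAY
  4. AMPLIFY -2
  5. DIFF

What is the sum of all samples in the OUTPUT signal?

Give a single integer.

Input: [-3, 0, 8, 3, -2, -3, 0]
Stage 1 (OFFSET -2): -3+-2=-5, 0+-2=-2, 8+-2=6, 3+-2=1, -2+-2=-4, -3+-2=-5, 0+-2=-2 -> [-5, -2, 6, 1, -4, -5, -2]
Stage 2 (OFFSET -1): -5+-1=-6, -2+-1=-3, 6+-1=5, 1+-1=0, -4+-1=-5, -5+-1=-6, -2+-1=-3 -> [-6, -3, 5, 0, -5, -6, -3]
Stage 3 (DELAY): [0, -6, -3, 5, 0, -5, -6] = [0, -6, -3, 5, 0, -5, -6] -> [0, -6, -3, 5, 0, -5, -6]
Stage 4 (AMPLIFY -2): 0*-2=0, -6*-2=12, -3*-2=6, 5*-2=-10, 0*-2=0, -5*-2=10, -6*-2=12 -> [0, 12, 6, -10, 0, 10, 12]
Stage 5 (DIFF): s[0]=0, 12-0=12, 6-12=-6, -10-6=-16, 0--10=10, 10-0=10, 12-10=2 -> [0, 12, -6, -16, 10, 10, 2]
Output sum: 12

Answer: 12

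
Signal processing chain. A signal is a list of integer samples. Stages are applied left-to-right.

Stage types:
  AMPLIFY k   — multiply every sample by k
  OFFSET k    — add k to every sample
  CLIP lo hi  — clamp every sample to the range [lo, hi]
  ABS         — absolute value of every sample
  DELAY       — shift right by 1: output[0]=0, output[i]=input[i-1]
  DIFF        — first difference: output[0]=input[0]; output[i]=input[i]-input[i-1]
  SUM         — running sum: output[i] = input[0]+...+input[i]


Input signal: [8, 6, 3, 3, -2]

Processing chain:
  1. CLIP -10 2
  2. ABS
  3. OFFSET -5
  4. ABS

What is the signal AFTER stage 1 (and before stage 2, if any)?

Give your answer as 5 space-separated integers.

Input: [8, 6, 3, 3, -2]
Stage 1 (CLIP -10 2): clip(8,-10,2)=2, clip(6,-10,2)=2, clip(3,-10,2)=2, clip(3,-10,2)=2, clip(-2,-10,2)=-2 -> [2, 2, 2, 2, -2]

Answer: 2 2 2 2 -2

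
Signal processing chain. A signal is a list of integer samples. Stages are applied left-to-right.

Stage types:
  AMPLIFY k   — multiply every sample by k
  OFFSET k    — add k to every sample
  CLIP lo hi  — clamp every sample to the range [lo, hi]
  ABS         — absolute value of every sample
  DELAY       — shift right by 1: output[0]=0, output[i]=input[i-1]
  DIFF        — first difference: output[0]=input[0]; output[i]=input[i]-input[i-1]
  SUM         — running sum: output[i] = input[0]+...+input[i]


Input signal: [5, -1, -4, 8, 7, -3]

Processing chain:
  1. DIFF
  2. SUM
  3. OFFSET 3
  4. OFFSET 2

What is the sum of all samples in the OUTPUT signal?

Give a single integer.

Input: [5, -1, -4, 8, 7, -3]
Stage 1 (DIFF): s[0]=5, -1-5=-6, -4--1=-3, 8--4=12, 7-8=-1, -3-7=-10 -> [5, -6, -3, 12, -1, -10]
Stage 2 (SUM): sum[0..0]=5, sum[0..1]=-1, sum[0..2]=-4, sum[0..3]=8, sum[0..4]=7, sum[0..5]=-3 -> [5, -1, -4, 8, 7, -3]
Stage 3 (OFFSET 3): 5+3=8, -1+3=2, -4+3=-1, 8+3=11, 7+3=10, -3+3=0 -> [8, 2, -1, 11, 10, 0]
Stage 4 (OFFSET 2): 8+2=10, 2+2=4, -1+2=1, 11+2=13, 10+2=12, 0+2=2 -> [10, 4, 1, 13, 12, 2]
Output sum: 42

Answer: 42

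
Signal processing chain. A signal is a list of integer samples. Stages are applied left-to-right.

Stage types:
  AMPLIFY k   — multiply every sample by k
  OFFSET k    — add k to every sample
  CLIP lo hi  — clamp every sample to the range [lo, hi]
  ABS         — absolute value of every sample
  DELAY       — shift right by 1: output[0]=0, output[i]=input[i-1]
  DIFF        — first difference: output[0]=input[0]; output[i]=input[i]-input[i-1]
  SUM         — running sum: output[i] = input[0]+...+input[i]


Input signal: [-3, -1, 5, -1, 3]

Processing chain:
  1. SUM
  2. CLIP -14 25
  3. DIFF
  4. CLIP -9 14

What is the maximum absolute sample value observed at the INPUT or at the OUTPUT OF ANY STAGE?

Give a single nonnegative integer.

Input: [-3, -1, 5, -1, 3] (max |s|=5)
Stage 1 (SUM): sum[0..0]=-3, sum[0..1]=-4, sum[0..2]=1, sum[0..3]=0, sum[0..4]=3 -> [-3, -4, 1, 0, 3] (max |s|=4)
Stage 2 (CLIP -14 25): clip(-3,-14,25)=-3, clip(-4,-14,25)=-4, clip(1,-14,25)=1, clip(0,-14,25)=0, clip(3,-14,25)=3 -> [-3, -4, 1, 0, 3] (max |s|=4)
Stage 3 (DIFF): s[0]=-3, -4--3=-1, 1--4=5, 0-1=-1, 3-0=3 -> [-3, -1, 5, -1, 3] (max |s|=5)
Stage 4 (CLIP -9 14): clip(-3,-9,14)=-3, clip(-1,-9,14)=-1, clip(5,-9,14)=5, clip(-1,-9,14)=-1, clip(3,-9,14)=3 -> [-3, -1, 5, -1, 3] (max |s|=5)
Overall max amplitude: 5

Answer: 5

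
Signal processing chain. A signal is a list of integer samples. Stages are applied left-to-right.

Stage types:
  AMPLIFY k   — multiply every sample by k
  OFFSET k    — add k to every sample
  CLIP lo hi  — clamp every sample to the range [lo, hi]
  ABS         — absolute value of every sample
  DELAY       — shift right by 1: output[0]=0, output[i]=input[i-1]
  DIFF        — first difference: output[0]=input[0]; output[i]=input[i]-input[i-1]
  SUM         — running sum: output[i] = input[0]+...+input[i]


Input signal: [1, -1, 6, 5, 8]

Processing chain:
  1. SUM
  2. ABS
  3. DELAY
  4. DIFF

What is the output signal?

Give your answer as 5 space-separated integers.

Input: [1, -1, 6, 5, 8]
Stage 1 (SUM): sum[0..0]=1, sum[0..1]=0, sum[0..2]=6, sum[0..3]=11, sum[0..4]=19 -> [1, 0, 6, 11, 19]
Stage 2 (ABS): |1|=1, |0|=0, |6|=6, |11|=11, |19|=19 -> [1, 0, 6, 11, 19]
Stage 3 (DELAY): [0, 1, 0, 6, 11] = [0, 1, 0, 6, 11] -> [0, 1, 0, 6, 11]
Stage 4 (DIFF): s[0]=0, 1-0=1, 0-1=-1, 6-0=6, 11-6=5 -> [0, 1, -1, 6, 5]

Answer: 0 1 -1 6 5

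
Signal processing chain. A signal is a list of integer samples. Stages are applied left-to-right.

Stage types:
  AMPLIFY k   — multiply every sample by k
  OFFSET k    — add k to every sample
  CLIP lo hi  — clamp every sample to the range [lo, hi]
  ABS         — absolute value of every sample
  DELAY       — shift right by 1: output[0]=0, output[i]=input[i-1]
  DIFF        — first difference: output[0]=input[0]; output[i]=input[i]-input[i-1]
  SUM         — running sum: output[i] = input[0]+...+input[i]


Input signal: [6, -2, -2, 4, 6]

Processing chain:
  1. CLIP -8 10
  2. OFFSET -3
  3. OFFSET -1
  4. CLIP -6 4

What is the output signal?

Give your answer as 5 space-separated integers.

Input: [6, -2, -2, 4, 6]
Stage 1 (CLIP -8 10): clip(6,-8,10)=6, clip(-2,-8,10)=-2, clip(-2,-8,10)=-2, clip(4,-8,10)=4, clip(6,-8,10)=6 -> [6, -2, -2, 4, 6]
Stage 2 (OFFSET -3): 6+-3=3, -2+-3=-5, -2+-3=-5, 4+-3=1, 6+-3=3 -> [3, -5, -5, 1, 3]
Stage 3 (OFFSET -1): 3+-1=2, -5+-1=-6, -5+-1=-6, 1+-1=0, 3+-1=2 -> [2, -6, -6, 0, 2]
Stage 4 (CLIP -6 4): clip(2,-6,4)=2, clip(-6,-6,4)=-6, clip(-6,-6,4)=-6, clip(0,-6,4)=0, clip(2,-6,4)=2 -> [2, -6, -6, 0, 2]

Answer: 2 -6 -6 0 2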